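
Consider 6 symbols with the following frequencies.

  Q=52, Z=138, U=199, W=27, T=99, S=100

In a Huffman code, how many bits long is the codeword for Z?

Huffman merges, smallest pair first:
merge W(27) and Q(52): 79
merge 79 and T(99): 178
merge S(100) and Z(138): 238
merge 178 and U(199): 377
merge 238 and 377: 615
The subtree containing Z is merged 2 times, so code length = 2.

2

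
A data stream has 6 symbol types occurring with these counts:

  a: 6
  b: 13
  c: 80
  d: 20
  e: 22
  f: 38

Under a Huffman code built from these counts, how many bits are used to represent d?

Huffman merges, smallest pair first:
a(6) + b(13) → 19
19 + d(20) → 39
e(22) + f(38) → 60
39 + 60 → 99
c(80) + 99 → 179
d sits 3 levels below the root, so its codeword is 3 bits.

3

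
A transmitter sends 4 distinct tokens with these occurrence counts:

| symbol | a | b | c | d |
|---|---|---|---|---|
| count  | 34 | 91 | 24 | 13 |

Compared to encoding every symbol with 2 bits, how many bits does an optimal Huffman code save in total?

54

Fixed-length: 2 bits × 162 symbols = 324 bits.
Huffman merges:
combine d(13), c(24) → 37
combine a(34), 37 → 71
combine 71, b(91) → 162
Huffman total = 37 + 71 + 162 = 270 bits.
Saving = 324 − 270 = 54 bits.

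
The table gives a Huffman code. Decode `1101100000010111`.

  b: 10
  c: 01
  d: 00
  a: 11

acbddcca

Read left to right; each codeword is recognised as soon as it completes (prefix code):
  11→a | 01→c | 10→b | 00→d | 00→d | 01→c | 01→c | 11→a
Decoded message: acbddcca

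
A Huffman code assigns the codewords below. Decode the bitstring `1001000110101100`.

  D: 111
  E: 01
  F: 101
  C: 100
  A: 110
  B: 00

Read left to right; each codeword is recognised as soon as it completes (prefix code):
  100→C | 100→C | 01→E | 101→F | 01→E | 100→C
Decoded message: CCEFEC

CCEFEC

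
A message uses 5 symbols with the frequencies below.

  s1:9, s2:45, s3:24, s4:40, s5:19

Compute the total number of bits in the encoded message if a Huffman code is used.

Greedily combine the two least-frequent nodes:
s1(9) + s5(19) → 28
s3(24) + 28 → 52
s4(40) + s2(45) → 85
52 + 85 → 137
The encoded length is the sum of every internal node's weight: 28 + 52 + 85 + 137 = 302 bits.

302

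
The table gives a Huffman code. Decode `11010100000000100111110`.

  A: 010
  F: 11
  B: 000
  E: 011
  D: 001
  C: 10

FACBBAEFC

Read left to right; each codeword is recognised as soon as it completes (prefix code):
  11→F | 010→A | 10→C | 000→B | 000→B | 010→A | 011→E | 11→F | 10→C
Decoded message: FACBBAEFC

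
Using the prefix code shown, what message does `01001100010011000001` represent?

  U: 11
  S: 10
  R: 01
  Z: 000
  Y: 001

RYSYYSZR

Read left to right; each codeword is recognised as soon as it completes (prefix code):
  01→R | 001→Y | 10→S | 001→Y | 001→Y | 10→S | 000→Z | 01→R
Decoded message: RYSYYSZR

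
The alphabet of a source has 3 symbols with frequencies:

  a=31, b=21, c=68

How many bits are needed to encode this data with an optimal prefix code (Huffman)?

172

Greedily combine the two least-frequent nodes:
merge b(21) and a(31): 52
merge 52 and c(68): 120
Total encoded bits = sum of merged weights = 52 + 120 = 172.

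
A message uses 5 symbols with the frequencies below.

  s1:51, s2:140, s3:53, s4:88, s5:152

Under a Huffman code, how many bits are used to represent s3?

Huffman merges, smallest pair first:
combine s1(51), s3(53) → 104
combine s4(88), 104 → 192
combine s2(140), s5(152) → 292
combine 192, 292 → 484
The subtree containing s3 is merged 3 times, so code length = 3.

3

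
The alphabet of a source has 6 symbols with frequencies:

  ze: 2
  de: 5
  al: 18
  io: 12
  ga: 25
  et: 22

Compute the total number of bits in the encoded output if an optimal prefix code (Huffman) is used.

Build the Huffman tree bottom-up:
ze(2) + de(5) → 7
7 + io(12) → 19
al(18) + 19 → 37
et(22) + ga(25) → 47
37 + 47 → 84
Each symbol's bit-cost is frequency × depth; summing gives 194 bits (equivalently 7 + 19 + 37 + 47 + 84).

194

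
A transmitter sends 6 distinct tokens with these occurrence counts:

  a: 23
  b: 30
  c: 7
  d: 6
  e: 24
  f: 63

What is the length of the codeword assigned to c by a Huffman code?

Build the tree from the bottom:
d(6) + c(7) → 13
13 + a(23) → 36
e(24) + b(30) → 54
36 + 54 → 90
f(63) + 90 → 153
c's leaf is at depth 4, giving a 4-bit codeword.

4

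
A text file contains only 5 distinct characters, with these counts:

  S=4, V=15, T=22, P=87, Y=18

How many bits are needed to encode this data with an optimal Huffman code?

261

Build the Huffman tree bottom-up:
S(4) + V(15) → 19
Y(18) + 19 → 37
T(22) + 37 → 59
59 + P(87) → 146
Each symbol's bit-cost is frequency × depth; summing gives 261 bits (equivalently 19 + 37 + 59 + 146).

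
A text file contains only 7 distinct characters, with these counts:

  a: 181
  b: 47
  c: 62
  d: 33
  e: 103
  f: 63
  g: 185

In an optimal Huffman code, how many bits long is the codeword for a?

2

Build the tree from the bottom:
merge d(33) and b(47): 80
merge c(62) and f(63): 125
merge 80 and e(103): 183
merge 125 and a(181): 306
merge 183 and g(185): 368
merge 306 and 368: 674
a's leaf is at depth 2, giving a 2-bit codeword.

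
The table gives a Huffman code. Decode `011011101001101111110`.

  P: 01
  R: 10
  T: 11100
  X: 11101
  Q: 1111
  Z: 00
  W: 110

PRXZWQW

Read left to right; each codeword is recognised as soon as it completes (prefix code):
  01→P | 10→R | 11101→X | 00→Z | 110→W | 1111→Q | 110→W
Decoded message: PRXZWQW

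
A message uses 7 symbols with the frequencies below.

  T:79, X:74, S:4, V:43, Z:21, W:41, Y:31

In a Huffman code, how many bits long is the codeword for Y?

Build the tree from the bottom:
merge S(4) and Z(21): 25
merge 25 and Y(31): 56
merge W(41) and V(43): 84
merge 56 and X(74): 130
merge T(79) and 84: 163
merge 130 and 163: 293
Y sits 3 levels below the root, so its codeword is 3 bits.

3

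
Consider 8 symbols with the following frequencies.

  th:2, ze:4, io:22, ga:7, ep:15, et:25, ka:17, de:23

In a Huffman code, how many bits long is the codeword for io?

3

Huffman merges, smallest pair first:
merge th(2) and ze(4): 6
merge 6 and ga(7): 13
merge 13 and ep(15): 28
merge ka(17) and io(22): 39
merge de(23) and et(25): 48
merge 28 and 39: 67
merge 48 and 67: 115
io sits 3 levels below the root, so its codeword is 3 bits.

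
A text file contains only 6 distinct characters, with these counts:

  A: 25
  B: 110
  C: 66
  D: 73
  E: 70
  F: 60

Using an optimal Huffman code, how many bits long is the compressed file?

1029

Greedily combine the two least-frequent nodes:
A(25) + F(60) → 85
C(66) + E(70) → 136
D(73) + 85 → 158
B(110) + 136 → 246
158 + 246 → 404
Total encoded bits = sum of merged weights = 85 + 136 + 158 + 246 + 404 = 1029.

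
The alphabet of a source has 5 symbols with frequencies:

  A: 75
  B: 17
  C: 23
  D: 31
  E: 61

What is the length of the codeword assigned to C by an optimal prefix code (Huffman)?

4

Build the tree from the bottom:
combine B(17), C(23) → 40
combine D(31), 40 → 71
combine E(61), 71 → 132
combine A(75), 132 → 207
The subtree containing C is merged 4 times, so code length = 4.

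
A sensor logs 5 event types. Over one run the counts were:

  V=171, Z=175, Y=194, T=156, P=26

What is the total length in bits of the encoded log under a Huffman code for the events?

1626

Merge the two smallest weights repeatedly:
merge P(26) and T(156): 182
merge V(171) and Z(175): 346
merge 182 and Y(194): 376
merge 346 and 376: 722
Each symbol's bit-cost is frequency × depth; summing gives 1626 bits (equivalently 182 + 346 + 376 + 722).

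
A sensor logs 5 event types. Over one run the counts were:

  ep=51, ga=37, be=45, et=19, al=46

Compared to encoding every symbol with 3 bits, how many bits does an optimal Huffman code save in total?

142

Fixed-length: 3 bits × 198 symbols = 594 bits.
Huffman merges:
et(19) + ga(37) → 56
be(45) + al(46) → 91
ep(51) + 56 → 107
91 + 107 → 198
Huffman total = 56 + 91 + 107 + 198 = 452 bits.
Saving = 594 − 452 = 142 bits.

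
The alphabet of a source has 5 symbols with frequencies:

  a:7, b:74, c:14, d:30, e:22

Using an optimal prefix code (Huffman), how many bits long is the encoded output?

284

Build the Huffman tree bottom-up:
a(7) + c(14) → 21
21 + e(22) → 43
d(30) + 43 → 73
73 + b(74) → 147
The encoded length is the sum of every internal node's weight: 21 + 43 + 73 + 147 = 284 bits.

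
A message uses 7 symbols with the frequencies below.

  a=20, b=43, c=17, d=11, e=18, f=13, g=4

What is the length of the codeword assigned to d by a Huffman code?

Build the tree from the bottom:
combine g(4), d(11) → 15
combine f(13), 15 → 28
combine c(17), e(18) → 35
combine a(20), 28 → 48
combine 35, b(43) → 78
combine 48, 78 → 126
The subtree containing d is merged 4 times, so code length = 4.

4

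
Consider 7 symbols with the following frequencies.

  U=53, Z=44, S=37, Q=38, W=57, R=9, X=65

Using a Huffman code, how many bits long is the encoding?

Merge the two smallest weights repeatedly:
combine R(9), S(37) → 46
combine Q(38), Z(44) → 82
combine 46, U(53) → 99
combine W(57), X(65) → 122
combine 82, 99 → 181
combine 122, 181 → 303
Each symbol's bit-cost is frequency × depth; summing gives 833 bits (equivalently 46 + 82 + 99 + 122 + 181 + 303).

833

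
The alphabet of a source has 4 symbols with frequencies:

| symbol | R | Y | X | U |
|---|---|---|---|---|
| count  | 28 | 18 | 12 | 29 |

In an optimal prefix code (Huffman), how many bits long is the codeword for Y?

Huffman merges, smallest pair first:
combine X(12), Y(18) → 30
combine R(28), U(29) → 57
combine 30, 57 → 87
Y sits 2 levels below the root, so its codeword is 2 bits.

2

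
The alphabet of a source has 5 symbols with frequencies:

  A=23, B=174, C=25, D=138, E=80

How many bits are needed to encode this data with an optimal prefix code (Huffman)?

Greedily combine the two least-frequent nodes:
A(23) + C(25) → 48
48 + E(80) → 128
128 + D(138) → 266
B(174) + 266 → 440
Each symbol's bit-cost is frequency × depth; summing gives 882 bits (equivalently 48 + 128 + 266 + 440).

882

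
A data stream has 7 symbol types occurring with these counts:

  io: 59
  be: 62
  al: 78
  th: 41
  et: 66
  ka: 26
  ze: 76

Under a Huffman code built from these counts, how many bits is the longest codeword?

4

Merge the two lowest-weight nodes at each step:
combine ka(26), th(41) → 67
combine io(59), be(62) → 121
combine et(66), 67 → 133
combine ze(76), al(78) → 154
combine 121, 133 → 254
combine 154, 254 → 408
Maximum depth reached is 4.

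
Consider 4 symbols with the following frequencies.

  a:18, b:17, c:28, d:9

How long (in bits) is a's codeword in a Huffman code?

Repeatedly merge the two smallest:
merge d(9) and b(17): 26
merge a(18) and 26: 44
merge c(28) and 44: 72
The subtree containing a is merged 2 times, so code length = 2.

2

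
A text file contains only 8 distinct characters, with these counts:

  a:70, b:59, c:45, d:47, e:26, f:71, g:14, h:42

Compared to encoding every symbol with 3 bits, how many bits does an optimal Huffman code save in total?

Fixed-length: 3 bits × 374 symbols = 1122 bits.
Huffman merges:
g(14) + e(26) → 40
40 + h(42) → 82
c(45) + d(47) → 92
b(59) + a(70) → 129
f(71) + 82 → 153
92 + 129 → 221
153 + 221 → 374
Huffman total = 40 + 82 + 92 + 129 + 153 + 221 + 374 = 1091 bits.
Saving = 1122 − 1091 = 31 bits.

31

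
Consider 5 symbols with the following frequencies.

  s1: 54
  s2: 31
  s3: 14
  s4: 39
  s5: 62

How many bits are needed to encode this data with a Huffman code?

Greedily combine the two least-frequent nodes:
combine s3(14), s2(31) → 45
combine s4(39), 45 → 84
combine s1(54), s5(62) → 116
combine 84, 116 → 200
Each symbol's bit-cost is frequency × depth; summing gives 445 bits (equivalently 45 + 84 + 116 + 200).

445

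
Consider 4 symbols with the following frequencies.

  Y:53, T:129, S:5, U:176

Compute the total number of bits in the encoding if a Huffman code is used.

Greedily combine the two least-frequent nodes:
S(5) + Y(53) → 58
58 + T(129) → 187
U(176) + 187 → 363
The encoded length is the sum of every internal node's weight: 58 + 187 + 363 = 608 bits.

608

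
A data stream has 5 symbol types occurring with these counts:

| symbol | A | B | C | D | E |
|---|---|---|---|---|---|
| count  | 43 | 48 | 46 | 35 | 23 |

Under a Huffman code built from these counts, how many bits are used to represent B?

Build the tree from the bottom:
merge E(23) and D(35): 58
merge A(43) and C(46): 89
merge B(48) and 58: 106
merge 89 and 106: 195
B sits 2 levels below the root, so its codeword is 2 bits.

2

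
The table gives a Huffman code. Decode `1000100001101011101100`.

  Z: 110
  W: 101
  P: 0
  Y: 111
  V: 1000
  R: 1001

Read left to right; each codeword is recognised as soon as it completes (prefix code):
  1000→V | 1000→V | 0→P | 110→Z | 101→W | 110→Z | 110→Z | 0→P
Decoded message: VVPZWZZP

VVPZWZZP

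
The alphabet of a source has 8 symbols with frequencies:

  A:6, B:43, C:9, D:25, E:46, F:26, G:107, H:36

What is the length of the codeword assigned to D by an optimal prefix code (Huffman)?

Huffman merges, smallest pair first:
combine A(6), C(9) → 15
combine 15, D(25) → 40
combine F(26), H(36) → 62
combine 40, B(43) → 83
combine E(46), 62 → 108
combine 83, G(107) → 190
combine 108, 190 → 298
D's leaf is at depth 4, giving a 4-bit codeword.

4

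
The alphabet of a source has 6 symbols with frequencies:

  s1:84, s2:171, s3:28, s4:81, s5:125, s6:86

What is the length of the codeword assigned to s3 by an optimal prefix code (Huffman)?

Repeatedly merge the two smallest:
combine s3(28), s4(81) → 109
combine s1(84), s6(86) → 170
combine 109, s5(125) → 234
combine 170, s2(171) → 341
combine 234, 341 → 575
s3 sits 3 levels below the root, so its codeword is 3 bits.

3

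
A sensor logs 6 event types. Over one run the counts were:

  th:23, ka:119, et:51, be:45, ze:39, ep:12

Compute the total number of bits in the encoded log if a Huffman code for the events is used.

Build the Huffman tree bottom-up:
combine ep(12), th(23) → 35
combine 35, ze(39) → 74
combine be(45), et(51) → 96
combine 74, 96 → 170
combine ka(119), 170 → 289
The encoded length is the sum of every internal node's weight: 35 + 74 + 96 + 170 + 289 = 664 bits.

664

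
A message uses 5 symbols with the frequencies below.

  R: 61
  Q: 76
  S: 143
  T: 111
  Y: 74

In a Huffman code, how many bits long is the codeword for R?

3

Build the tree from the bottom:
combine R(61), Y(74) → 135
combine Q(76), T(111) → 187
combine 135, S(143) → 278
combine 187, 278 → 465
R's leaf is at depth 3, giving a 3-bit codeword.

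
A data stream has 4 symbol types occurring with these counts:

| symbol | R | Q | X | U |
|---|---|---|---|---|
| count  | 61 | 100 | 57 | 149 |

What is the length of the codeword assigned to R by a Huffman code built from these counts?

Huffman merges, smallest pair first:
merge X(57) and R(61): 118
merge Q(100) and 118: 218
merge U(149) and 218: 367
The subtree containing R is merged 3 times, so code length = 3.

3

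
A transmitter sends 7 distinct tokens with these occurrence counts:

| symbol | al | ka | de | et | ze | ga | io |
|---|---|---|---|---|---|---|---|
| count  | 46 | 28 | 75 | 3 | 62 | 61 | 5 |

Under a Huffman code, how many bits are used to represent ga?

2

Build the tree from the bottom:
et(3) + io(5) → 8
8 + ka(28) → 36
36 + al(46) → 82
ga(61) + ze(62) → 123
de(75) + 82 → 157
123 + 157 → 280
ga's leaf is at depth 2, giving a 2-bit codeword.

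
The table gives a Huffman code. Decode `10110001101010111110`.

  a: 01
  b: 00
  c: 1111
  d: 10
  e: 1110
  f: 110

dfbfddcd

Read left to right; each codeword is recognised as soon as it completes (prefix code):
  10→d | 110→f | 00→b | 110→f | 10→d | 10→d | 1111→c | 10→d
Decoded message: dfbfddcd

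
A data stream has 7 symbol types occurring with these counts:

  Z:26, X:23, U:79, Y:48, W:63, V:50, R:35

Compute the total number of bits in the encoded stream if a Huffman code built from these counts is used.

Greedily combine the two least-frequent nodes:
X(23) + Z(26) → 49
R(35) + Y(48) → 83
49 + V(50) → 99
W(63) + U(79) → 142
83 + 99 → 182
142 + 182 → 324
Total encoded bits = sum of merged weights = 49 + 83 + 99 + 142 + 182 + 324 = 879.

879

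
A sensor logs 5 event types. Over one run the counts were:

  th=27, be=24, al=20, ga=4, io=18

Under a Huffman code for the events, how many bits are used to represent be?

2

Build the tree from the bottom:
ga(4) + io(18) → 22
al(20) + 22 → 42
be(24) + th(27) → 51
42 + 51 → 93
The subtree containing be is merged 2 times, so code length = 2.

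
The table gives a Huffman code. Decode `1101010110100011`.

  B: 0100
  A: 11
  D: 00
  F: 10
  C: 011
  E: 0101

Read left to right; each codeword is recognised as soon as it completes (prefix code):
  11→A | 0101→E | 011→C | 0100→B | 011→C
Decoded message: AECBC

AECBC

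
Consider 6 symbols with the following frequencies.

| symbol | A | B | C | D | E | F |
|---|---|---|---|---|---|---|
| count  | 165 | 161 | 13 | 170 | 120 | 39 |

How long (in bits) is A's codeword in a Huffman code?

Huffman merges, smallest pair first:
merge C(13) and F(39): 52
merge 52 and E(120): 172
merge B(161) and A(165): 326
merge D(170) and 172: 342
merge 326 and 342: 668
A's leaf is at depth 2, giving a 2-bit codeword.

2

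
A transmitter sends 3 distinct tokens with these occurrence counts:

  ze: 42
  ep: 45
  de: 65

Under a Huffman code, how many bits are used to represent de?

Repeatedly merge the two smallest:
combine ze(42), ep(45) → 87
combine de(65), 87 → 152
de is a child of the root — depth 1, so its codeword is a single bit.

1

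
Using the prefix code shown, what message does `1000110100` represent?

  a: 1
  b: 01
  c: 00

Read left to right; each codeword is recognised as soon as it completes (prefix code):
  1→a | 00→c | 01→b | 1→a | 01→b | 00→c
Decoded message: acbabc

acbabc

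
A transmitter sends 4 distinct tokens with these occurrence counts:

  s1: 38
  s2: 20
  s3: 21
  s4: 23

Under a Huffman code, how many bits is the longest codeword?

2

Merge the two lowest-weight nodes at each step:
s2(20) + s3(21) → 41
s4(23) + s1(38) → 61
41 + 61 → 102
The rarest symbols sit at the bottom; the longest codeword is 2 bits.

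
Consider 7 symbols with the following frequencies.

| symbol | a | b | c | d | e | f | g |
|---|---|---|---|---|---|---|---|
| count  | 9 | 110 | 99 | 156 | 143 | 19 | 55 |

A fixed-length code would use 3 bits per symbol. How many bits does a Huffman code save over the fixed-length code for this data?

298

Fixed-length: 3 bits × 591 symbols = 1773 bits.
Huffman merges:
merge a(9) and f(19): 28
merge 28 and g(55): 83
merge 83 and c(99): 182
merge b(110) and e(143): 253
merge d(156) and 182: 338
merge 253 and 338: 591
Huffman total = 28 + 83 + 182 + 253 + 338 + 591 = 1475 bits.
Saving = 1773 − 1475 = 298 bits.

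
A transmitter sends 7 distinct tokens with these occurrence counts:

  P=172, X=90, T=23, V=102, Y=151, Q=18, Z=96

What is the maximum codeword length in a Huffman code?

Merge the two lowest-weight nodes at each step:
Q(18) + T(23) → 41
41 + X(90) → 131
Z(96) + V(102) → 198
131 + Y(151) → 282
P(172) + 198 → 370
282 + 370 → 652
The rarest symbols sit at the bottom; the longest codeword is 4 bits.

4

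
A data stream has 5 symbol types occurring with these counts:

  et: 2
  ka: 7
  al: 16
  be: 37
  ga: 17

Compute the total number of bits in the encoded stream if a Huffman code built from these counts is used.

155

Build the Huffman tree bottom-up:
merge et(2) and ka(7): 9
merge 9 and al(16): 25
merge ga(17) and 25: 42
merge be(37) and 42: 79
The encoded length is the sum of every internal node's weight: 9 + 25 + 42 + 79 = 155 bits.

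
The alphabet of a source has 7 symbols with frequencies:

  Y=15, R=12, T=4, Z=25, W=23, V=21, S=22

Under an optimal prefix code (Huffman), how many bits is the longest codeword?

4

Merge the two lowest-weight nodes at each step:
merge T(4) and R(12): 16
merge Y(15) and 16: 31
merge V(21) and S(22): 43
merge W(23) and Z(25): 48
merge 31 and 43: 74
merge 48 and 74: 122
The rarest symbols sit at the bottom; the longest codeword is 4 bits.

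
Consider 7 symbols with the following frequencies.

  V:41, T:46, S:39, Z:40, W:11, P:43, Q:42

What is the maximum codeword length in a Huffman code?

3

Merge the two lowest-weight nodes at each step:
W(11) + S(39) → 50
Z(40) + V(41) → 81
Q(42) + P(43) → 85
T(46) + 50 → 96
81 + 85 → 166
96 + 166 → 262
Maximum depth reached is 3.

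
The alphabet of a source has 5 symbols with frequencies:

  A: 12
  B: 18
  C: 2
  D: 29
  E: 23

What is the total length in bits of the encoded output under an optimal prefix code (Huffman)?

182

Build the Huffman tree bottom-up:
combine C(2), A(12) → 14
combine 14, B(18) → 32
combine E(23), D(29) → 52
combine 32, 52 → 84
The encoded length is the sum of every internal node's weight: 14 + 32 + 52 + 84 = 182 bits.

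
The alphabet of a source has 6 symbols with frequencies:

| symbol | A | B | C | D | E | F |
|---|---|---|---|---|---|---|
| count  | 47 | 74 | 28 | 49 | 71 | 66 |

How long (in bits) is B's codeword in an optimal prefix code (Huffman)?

2

Repeatedly merge the two smallest:
merge C(28) and A(47): 75
merge D(49) and F(66): 115
merge E(71) and B(74): 145
merge 75 and 115: 190
merge 145 and 190: 335
The subtree containing B is merged 2 times, so code length = 2.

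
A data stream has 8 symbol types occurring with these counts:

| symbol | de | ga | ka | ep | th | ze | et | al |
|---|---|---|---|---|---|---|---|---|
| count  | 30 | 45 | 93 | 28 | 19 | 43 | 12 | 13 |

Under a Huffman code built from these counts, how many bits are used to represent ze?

3

Repeatedly merge the two smallest:
combine et(12), al(13) → 25
combine th(19), 25 → 44
combine ep(28), de(30) → 58
combine ze(43), 44 → 87
combine ga(45), 58 → 103
combine 87, ka(93) → 180
combine 103, 180 → 283
ze sits 3 levels below the root, so its codeword is 3 bits.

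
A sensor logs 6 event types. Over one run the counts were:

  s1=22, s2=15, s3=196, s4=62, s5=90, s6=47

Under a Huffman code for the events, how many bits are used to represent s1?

5

Huffman merges, smallest pair first:
s2(15) + s1(22) → 37
37 + s6(47) → 84
s4(62) + 84 → 146
s5(90) + 146 → 236
s3(196) + 236 → 432
The subtree containing s1 is merged 5 times, so code length = 5.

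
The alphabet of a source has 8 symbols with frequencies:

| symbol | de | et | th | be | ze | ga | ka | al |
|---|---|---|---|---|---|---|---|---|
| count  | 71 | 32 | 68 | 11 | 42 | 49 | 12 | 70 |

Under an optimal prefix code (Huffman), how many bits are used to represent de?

2

Repeatedly merge the two smallest:
be(11) + ka(12) → 23
23 + et(32) → 55
ze(42) + ga(49) → 91
55 + th(68) → 123
al(70) + de(71) → 141
91 + 123 → 214
141 + 214 → 355
de's leaf is at depth 2, giving a 2-bit codeword.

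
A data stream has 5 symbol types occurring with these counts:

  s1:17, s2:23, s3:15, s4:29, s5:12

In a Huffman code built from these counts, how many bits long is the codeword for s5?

3

Huffman merges, smallest pair first:
merge s5(12) and s3(15): 27
merge s1(17) and s2(23): 40
merge 27 and s4(29): 56
merge 40 and 56: 96
s5 sits 3 levels below the root, so its codeword is 3 bits.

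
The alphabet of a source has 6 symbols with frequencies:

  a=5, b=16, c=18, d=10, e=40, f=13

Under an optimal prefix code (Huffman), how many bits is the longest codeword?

Merge the two lowest-weight nodes at each step:
merge a(5) and d(10): 15
merge f(13) and 15: 28
merge b(16) and c(18): 34
merge 28 and 34: 62
merge e(40) and 62: 102
Maximum depth reached is 4.

4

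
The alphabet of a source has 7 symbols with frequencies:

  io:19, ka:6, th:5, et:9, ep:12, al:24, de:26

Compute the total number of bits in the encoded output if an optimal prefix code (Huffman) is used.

264

Greedily combine the two least-frequent nodes:
combine th(5), ka(6) → 11
combine et(9), 11 → 20
combine ep(12), io(19) → 31
combine 20, al(24) → 44
combine de(26), 31 → 57
combine 44, 57 → 101
Each symbol's bit-cost is frequency × depth; summing gives 264 bits (equivalently 11 + 20 + 31 + 44 + 57 + 101).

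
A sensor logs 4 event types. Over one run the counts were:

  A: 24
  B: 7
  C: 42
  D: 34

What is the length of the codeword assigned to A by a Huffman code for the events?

Build the tree from the bottom:
B(7) + A(24) → 31
31 + D(34) → 65
C(42) + 65 → 107
A's leaf is at depth 3, giving a 3-bit codeword.

3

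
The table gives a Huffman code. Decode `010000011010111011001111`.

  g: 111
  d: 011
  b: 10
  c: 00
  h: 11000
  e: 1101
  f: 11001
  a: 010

Read left to right; each codeword is recognised as soon as it completes (prefix code):
  010→a | 00→c | 00→c | 1101→e | 011→d | 10→b | 11001→f | 111→g
Decoded message: accedbfg

accedbfg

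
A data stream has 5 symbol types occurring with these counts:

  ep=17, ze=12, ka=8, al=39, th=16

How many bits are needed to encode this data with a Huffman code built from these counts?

198

Merge the two smallest weights repeatedly:
combine ka(8), ze(12) → 20
combine th(16), ep(17) → 33
combine 20, 33 → 53
combine al(39), 53 → 92
The encoded length is the sum of every internal node's weight: 20 + 33 + 53 + 92 = 198 bits.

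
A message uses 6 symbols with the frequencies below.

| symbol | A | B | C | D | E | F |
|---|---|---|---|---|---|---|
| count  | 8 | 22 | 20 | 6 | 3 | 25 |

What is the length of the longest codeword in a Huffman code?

Merge the two lowest-weight nodes at each step:
combine E(3), D(6) → 9
combine A(8), 9 → 17
combine 17, C(20) → 37
combine B(22), F(25) → 47
combine 37, 47 → 84
The first pair merged (E, D) ends up deepest, at depth 4.

4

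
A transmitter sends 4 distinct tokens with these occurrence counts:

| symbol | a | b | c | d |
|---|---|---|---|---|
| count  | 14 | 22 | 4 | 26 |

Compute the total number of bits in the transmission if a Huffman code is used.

124

Greedily combine the two least-frequent nodes:
c(4) + a(14) → 18
18 + b(22) → 40
d(26) + 40 → 66
Total encoded bits = sum of merged weights = 18 + 40 + 66 = 124.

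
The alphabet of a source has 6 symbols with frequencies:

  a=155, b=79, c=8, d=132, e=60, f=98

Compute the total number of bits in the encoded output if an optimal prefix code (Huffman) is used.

Greedily combine the two least-frequent nodes:
merge c(8) and e(60): 68
merge 68 and b(79): 147
merge f(98) and d(132): 230
merge 147 and a(155): 302
merge 230 and 302: 532
Total encoded bits = sum of merged weights = 68 + 147 + 230 + 302 + 532 = 1279.

1279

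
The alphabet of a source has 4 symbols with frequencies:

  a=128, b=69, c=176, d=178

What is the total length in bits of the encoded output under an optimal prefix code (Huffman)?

1102

Merge the two smallest weights repeatedly:
b(69) + a(128) → 197
c(176) + d(178) → 354
197 + 354 → 551
Each symbol's bit-cost is frequency × depth; summing gives 1102 bits (equivalently 197 + 354 + 551).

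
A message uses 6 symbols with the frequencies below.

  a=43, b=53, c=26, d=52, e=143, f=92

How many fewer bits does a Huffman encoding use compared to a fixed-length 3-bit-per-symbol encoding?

Fixed-length: 3 bits × 409 symbols = 1227 bits.
Huffman merges:
merge c(26) and a(43): 69
merge d(52) and b(53): 105
merge 69 and f(92): 161
merge 105 and e(143): 248
merge 161 and 248: 409
Huffman total = 69 + 105 + 161 + 248 + 409 = 992 bits.
Saving = 1227 − 992 = 235 bits.

235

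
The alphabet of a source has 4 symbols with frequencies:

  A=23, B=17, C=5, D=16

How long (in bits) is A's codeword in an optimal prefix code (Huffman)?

1

Repeatedly merge the two smallest:
combine C(5), D(16) → 21
combine B(17), 21 → 38
combine A(23), 38 → 61
A is merged only at the final step, so code length = 1.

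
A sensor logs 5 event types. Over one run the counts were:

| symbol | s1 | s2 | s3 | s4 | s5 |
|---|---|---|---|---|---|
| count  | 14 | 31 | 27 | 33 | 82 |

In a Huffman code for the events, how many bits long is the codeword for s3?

3

Repeatedly merge the two smallest:
s1(14) + s3(27) → 41
s2(31) + s4(33) → 64
41 + 64 → 105
s5(82) + 105 → 187
s3's leaf is at depth 3, giving a 3-bit codeword.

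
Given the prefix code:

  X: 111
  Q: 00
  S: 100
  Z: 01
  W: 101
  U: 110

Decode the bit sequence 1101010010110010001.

Read left to right; each codeword is recognised as soon as it completes (prefix code):
  110→U | 101→W | 00→Q | 101→W | 100→S | 100→S | 01→Z
Decoded message: UWQWSSZ

UWQWSSZ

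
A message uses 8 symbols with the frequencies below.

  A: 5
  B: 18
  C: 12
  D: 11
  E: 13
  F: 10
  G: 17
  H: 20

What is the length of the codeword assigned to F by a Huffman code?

4

Huffman merges, smallest pair first:
combine A(5), F(10) → 15
combine D(11), C(12) → 23
combine E(13), 15 → 28
combine G(17), B(18) → 35
combine H(20), 23 → 43
combine 28, 35 → 63
combine 43, 63 → 106
The subtree containing F is merged 4 times, so code length = 4.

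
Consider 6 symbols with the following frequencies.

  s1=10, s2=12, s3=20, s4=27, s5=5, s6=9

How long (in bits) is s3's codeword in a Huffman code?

Huffman merges, smallest pair first:
merge s5(5) and s6(9): 14
merge s1(10) and s2(12): 22
merge 14 and s3(20): 34
merge 22 and s4(27): 49
merge 34 and 49: 83
The subtree containing s3 is merged 2 times, so code length = 2.

2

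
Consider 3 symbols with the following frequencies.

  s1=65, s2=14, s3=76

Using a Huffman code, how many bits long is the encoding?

Greedily combine the two least-frequent nodes:
combine s2(14), s1(65) → 79
combine s3(76), 79 → 155
Each symbol's bit-cost is frequency × depth; summing gives 234 bits (equivalently 79 + 155).

234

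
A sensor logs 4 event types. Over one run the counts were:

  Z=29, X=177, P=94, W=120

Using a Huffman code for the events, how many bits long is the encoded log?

Greedily combine the two least-frequent nodes:
combine Z(29), P(94) → 123
combine W(120), 123 → 243
combine X(177), 243 → 420
Each symbol's bit-cost is frequency × depth; summing gives 786 bits (equivalently 123 + 243 + 420).

786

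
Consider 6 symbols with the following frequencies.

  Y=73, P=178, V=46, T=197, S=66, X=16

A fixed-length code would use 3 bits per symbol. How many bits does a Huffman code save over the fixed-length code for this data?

386

Fixed-length: 3 bits × 576 symbols = 1728 bits.
Huffman merges:
merge X(16) and V(46): 62
merge 62 and S(66): 128
merge Y(73) and 128: 201
merge P(178) and T(197): 375
merge 201 and 375: 576
Huffman total = 62 + 128 + 201 + 375 + 576 = 1342 bits.
Saving = 1728 − 1342 = 386 bits.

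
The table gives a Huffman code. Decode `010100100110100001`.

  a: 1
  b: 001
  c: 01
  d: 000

Read left to right; each codeword is recognised as soon as it completes (prefix code):
  01→c | 01→c | 001→b | 001→b | 1→a | 01→c | 000→d | 01→c
Decoded message: ccbbacdc

ccbbacdc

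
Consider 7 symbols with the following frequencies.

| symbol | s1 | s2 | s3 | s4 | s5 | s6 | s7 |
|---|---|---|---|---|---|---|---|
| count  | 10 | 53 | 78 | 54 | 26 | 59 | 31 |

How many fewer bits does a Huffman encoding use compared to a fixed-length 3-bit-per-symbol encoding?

Fixed-length: 3 bits × 311 symbols = 933 bits.
Huffman merges:
combine s1(10), s5(26) → 36
combine s7(31), 36 → 67
combine s2(53), s4(54) → 107
combine s6(59), 67 → 126
combine s3(78), 107 → 185
combine 126, 185 → 311
Huffman total = 36 + 67 + 107 + 126 + 185 + 311 = 832 bits.
Saving = 933 − 832 = 101 bits.

101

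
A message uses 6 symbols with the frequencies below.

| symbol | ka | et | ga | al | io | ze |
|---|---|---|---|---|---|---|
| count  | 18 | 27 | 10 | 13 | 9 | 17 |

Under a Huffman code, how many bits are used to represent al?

3

Repeatedly merge the two smallest:
combine io(9), ga(10) → 19
combine al(13), ze(17) → 30
combine ka(18), 19 → 37
combine et(27), 30 → 57
combine 37, 57 → 94
al's leaf is at depth 3, giving a 3-bit codeword.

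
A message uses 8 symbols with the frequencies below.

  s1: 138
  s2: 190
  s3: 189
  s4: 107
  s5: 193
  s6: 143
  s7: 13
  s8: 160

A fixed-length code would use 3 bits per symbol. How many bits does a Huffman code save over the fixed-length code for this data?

73

Fixed-length: 3 bits × 1133 symbols = 3399 bits.
Huffman merges:
combine s7(13), s4(107) → 120
combine 120, s1(138) → 258
combine s6(143), s8(160) → 303
combine s3(189), s2(190) → 379
combine s5(193), 258 → 451
combine 303, 379 → 682
combine 451, 682 → 1133
Huffman total = 120 + 258 + 303 + 379 + 451 + 682 + 1133 = 3326 bits.
Saving = 3399 − 3326 = 73 bits.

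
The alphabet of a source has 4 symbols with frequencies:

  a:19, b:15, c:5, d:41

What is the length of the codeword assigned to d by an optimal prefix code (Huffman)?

1

Build the tree from the bottom:
c(5) + b(15) → 20
a(19) + 20 → 39
39 + d(41) → 80
d sits one level below the root: a 1-bit codeword.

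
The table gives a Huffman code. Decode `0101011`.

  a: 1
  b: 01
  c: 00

Read left to right; each codeword is recognised as soon as it completes (prefix code):
  01→b | 01→b | 01→b | 1→a
Decoded message: bbba

bbba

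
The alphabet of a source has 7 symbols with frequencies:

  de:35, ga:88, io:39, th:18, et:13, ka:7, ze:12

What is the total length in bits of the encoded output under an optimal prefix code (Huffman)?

Merge the two smallest weights repeatedly:
ka(7) + ze(12) → 19
et(13) + th(18) → 31
19 + 31 → 50
de(35) + io(39) → 74
50 + 74 → 124
ga(88) + 124 → 212
Each symbol's bit-cost is frequency × depth; summing gives 510 bits (equivalently 19 + 31 + 50 + 74 + 124 + 212).

510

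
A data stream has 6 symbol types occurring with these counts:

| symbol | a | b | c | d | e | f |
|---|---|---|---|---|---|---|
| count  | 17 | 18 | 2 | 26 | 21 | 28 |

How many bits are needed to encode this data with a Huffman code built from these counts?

Build the Huffman tree bottom-up:
c(2) + a(17) → 19
b(18) + 19 → 37
e(21) + d(26) → 47
f(28) + 37 → 65
47 + 65 → 112
Total encoded bits = sum of merged weights = 19 + 37 + 47 + 65 + 112 = 280.

280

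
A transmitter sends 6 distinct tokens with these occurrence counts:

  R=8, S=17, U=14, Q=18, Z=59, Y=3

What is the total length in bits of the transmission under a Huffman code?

250

Build the Huffman tree bottom-up:
merge Y(3) and R(8): 11
merge 11 and U(14): 25
merge S(17) and Q(18): 35
merge 25 and 35: 60
merge Z(59) and 60: 119
Each symbol's bit-cost is frequency × depth; summing gives 250 bits (equivalently 11 + 25 + 35 + 60 + 119).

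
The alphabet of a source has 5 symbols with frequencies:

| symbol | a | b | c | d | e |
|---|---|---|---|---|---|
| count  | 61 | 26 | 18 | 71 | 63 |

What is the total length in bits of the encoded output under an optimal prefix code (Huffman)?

522

Greedily combine the two least-frequent nodes:
c(18) + b(26) → 44
44 + a(61) → 105
e(63) + d(71) → 134
105 + 134 → 239
Total encoded bits = sum of merged weights = 44 + 105 + 134 + 239 = 522.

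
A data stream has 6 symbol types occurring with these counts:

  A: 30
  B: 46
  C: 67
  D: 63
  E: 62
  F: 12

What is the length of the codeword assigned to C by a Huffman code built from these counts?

Build the tree from the bottom:
merge F(12) and A(30): 42
merge 42 and B(46): 88
merge E(62) and D(63): 125
merge C(67) and 88: 155
merge 125 and 155: 280
C's leaf is at depth 2, giving a 2-bit codeword.

2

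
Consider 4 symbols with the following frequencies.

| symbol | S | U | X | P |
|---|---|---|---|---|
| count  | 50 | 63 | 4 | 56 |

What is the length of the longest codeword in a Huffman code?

3

Merge the two lowest-weight nodes at each step:
merge X(4) and S(50): 54
merge 54 and P(56): 110
merge U(63) and 110: 173
The first pair merged (X, S) ends up deepest, at depth 3.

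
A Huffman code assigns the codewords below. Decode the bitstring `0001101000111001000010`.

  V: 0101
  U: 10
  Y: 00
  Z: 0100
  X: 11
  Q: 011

YQZQUZYU

Read left to right; each codeword is recognised as soon as it completes (prefix code):
  00→Y | 011→Q | 0100→Z | 011→Q | 10→U | 0100→Z | 00→Y | 10→U
Decoded message: YQZQUZYU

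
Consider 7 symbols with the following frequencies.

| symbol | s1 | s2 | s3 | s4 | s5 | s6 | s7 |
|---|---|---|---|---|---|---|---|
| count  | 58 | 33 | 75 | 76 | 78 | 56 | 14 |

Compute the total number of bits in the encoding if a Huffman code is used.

1063

Build the Huffman tree bottom-up:
s7(14) + s2(33) → 47
47 + s6(56) → 103
s1(58) + s3(75) → 133
s4(76) + s5(78) → 154
103 + 133 → 236
154 + 236 → 390
Each symbol's bit-cost is frequency × depth; summing gives 1063 bits (equivalently 47 + 103 + 133 + 154 + 236 + 390).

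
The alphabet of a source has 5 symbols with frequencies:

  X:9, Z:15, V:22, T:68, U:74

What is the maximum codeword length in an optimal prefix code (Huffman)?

4

Merge the two lowest-weight nodes at each step:
combine X(9), Z(15) → 24
combine V(22), 24 → 46
combine 46, T(68) → 114
combine U(74), 114 → 188
The rarest symbols sit at the bottom; the longest codeword is 4 bits.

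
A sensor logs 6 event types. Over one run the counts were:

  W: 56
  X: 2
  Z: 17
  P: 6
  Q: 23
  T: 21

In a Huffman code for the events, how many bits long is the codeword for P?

Huffman merges, smallest pair first:
merge X(2) and P(6): 8
merge 8 and Z(17): 25
merge T(21) and Q(23): 44
merge 25 and 44: 69
merge W(56) and 69: 125
The subtree containing P is merged 4 times, so code length = 4.

4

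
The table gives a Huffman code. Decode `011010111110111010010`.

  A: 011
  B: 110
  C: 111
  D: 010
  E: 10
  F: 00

Read left to right; each codeword is recognised as soon as it completes (prefix code):
  011→A | 010→D | 111→C | 110→B | 111→C | 010→D | 010→D
Decoded message: ADCBCDD

ADCBCDD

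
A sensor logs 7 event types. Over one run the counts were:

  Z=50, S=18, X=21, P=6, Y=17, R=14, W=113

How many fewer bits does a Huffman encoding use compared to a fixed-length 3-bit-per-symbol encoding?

Fixed-length: 3 bits × 239 symbols = 717 bits.
Huffman merges:
merge P(6) and R(14): 20
merge Y(17) and S(18): 35
merge 20 and X(21): 41
merge 35 and 41: 76
merge Z(50) and 76: 126
merge W(113) and 126: 239
Huffman total = 20 + 35 + 41 + 76 + 126 + 239 = 537 bits.
Saving = 717 − 537 = 180 bits.

180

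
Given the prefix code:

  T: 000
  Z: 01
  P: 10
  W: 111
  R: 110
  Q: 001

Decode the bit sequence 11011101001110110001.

Read left to right; each codeword is recognised as soon as it completes (prefix code):
  110→R | 111→W | 01→Z | 001→Q | 110→R | 110→R | 001→Q
Decoded message: RWZQRRQ

RWZQRRQ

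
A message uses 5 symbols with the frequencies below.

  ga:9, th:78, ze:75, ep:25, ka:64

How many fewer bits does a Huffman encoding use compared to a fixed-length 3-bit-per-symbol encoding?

Fixed-length: 3 bits × 251 symbols = 753 bits.
Huffman merges:
combine ga(9), ep(25) → 34
combine 34, ka(64) → 98
combine ze(75), th(78) → 153
combine 98, 153 → 251
Huffman total = 34 + 98 + 153 + 251 = 536 bits.
Saving = 753 − 536 = 217 bits.

217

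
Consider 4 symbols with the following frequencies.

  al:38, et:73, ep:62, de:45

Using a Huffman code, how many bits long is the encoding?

436

Greedily combine the two least-frequent nodes:
combine al(38), de(45) → 83
combine ep(62), et(73) → 135
combine 83, 135 → 218
Total encoded bits = sum of merged weights = 83 + 135 + 218 = 436.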